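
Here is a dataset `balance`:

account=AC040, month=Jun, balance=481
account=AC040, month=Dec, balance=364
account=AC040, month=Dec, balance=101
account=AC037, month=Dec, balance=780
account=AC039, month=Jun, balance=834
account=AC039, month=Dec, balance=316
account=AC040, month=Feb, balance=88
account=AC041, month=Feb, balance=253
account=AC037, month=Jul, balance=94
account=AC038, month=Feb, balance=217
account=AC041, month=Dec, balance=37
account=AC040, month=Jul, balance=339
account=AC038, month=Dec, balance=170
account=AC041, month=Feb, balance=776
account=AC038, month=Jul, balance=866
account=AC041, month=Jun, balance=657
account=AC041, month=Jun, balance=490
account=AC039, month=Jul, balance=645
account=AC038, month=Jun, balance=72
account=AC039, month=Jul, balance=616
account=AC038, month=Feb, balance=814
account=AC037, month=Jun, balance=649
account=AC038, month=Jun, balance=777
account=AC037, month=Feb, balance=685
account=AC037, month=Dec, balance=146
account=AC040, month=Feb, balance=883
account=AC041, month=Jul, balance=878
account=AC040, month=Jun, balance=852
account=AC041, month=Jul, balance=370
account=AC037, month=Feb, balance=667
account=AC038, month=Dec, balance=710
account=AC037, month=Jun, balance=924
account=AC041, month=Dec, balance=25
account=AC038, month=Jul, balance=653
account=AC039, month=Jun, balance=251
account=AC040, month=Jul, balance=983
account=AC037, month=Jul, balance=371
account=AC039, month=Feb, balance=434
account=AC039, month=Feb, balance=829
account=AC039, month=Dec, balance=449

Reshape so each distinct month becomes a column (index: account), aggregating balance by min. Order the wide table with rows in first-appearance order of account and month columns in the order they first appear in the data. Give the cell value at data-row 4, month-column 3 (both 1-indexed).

With rows in first-appearance order of account, row 4 is account=AC041. month columns in first-appearance order: Jun, Dec, Feb, Jul; column 3 is Feb.
Long rows with account=AC041, month=Feb: min(253, 776) = 253.

253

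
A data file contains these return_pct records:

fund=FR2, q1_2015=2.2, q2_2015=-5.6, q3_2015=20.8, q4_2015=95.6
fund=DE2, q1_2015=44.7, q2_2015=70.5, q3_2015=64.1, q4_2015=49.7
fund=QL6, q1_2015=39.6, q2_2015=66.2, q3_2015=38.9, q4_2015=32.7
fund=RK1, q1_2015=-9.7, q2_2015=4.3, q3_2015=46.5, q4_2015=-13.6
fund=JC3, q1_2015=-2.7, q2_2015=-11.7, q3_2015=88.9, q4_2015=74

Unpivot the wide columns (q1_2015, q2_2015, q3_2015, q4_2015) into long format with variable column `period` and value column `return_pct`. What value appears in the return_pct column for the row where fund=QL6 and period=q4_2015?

Unpivoting turns each (fund, wide-column) pair into one long row.
The wide cell at row QL6, column q4_2015 holds 32.7, so the long row (QL6, q4_2015) has return_pct=32.7.

32.7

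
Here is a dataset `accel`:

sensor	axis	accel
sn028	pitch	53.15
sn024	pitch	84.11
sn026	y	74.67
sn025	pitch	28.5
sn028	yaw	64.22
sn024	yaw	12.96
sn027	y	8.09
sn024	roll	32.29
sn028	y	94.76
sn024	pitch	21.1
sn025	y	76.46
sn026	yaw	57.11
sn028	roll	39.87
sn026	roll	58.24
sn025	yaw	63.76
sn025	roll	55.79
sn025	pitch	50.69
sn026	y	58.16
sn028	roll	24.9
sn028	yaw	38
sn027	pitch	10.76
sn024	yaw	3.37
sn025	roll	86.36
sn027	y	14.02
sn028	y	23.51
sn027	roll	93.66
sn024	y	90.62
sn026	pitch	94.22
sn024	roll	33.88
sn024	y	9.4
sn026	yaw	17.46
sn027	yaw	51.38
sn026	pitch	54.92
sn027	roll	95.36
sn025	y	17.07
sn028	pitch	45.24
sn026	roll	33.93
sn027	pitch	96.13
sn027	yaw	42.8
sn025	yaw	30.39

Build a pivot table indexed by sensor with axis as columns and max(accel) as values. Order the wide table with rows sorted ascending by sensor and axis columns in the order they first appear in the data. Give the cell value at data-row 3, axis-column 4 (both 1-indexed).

With rows sorted ascending by sensor, row 3 is sensor=sn026. axis columns in first-appearance order: pitch, y, yaw, roll; column 4 is roll.
Long rows with sensor=sn026, axis=roll: max(58.24, 33.93) = 58.24.

58.24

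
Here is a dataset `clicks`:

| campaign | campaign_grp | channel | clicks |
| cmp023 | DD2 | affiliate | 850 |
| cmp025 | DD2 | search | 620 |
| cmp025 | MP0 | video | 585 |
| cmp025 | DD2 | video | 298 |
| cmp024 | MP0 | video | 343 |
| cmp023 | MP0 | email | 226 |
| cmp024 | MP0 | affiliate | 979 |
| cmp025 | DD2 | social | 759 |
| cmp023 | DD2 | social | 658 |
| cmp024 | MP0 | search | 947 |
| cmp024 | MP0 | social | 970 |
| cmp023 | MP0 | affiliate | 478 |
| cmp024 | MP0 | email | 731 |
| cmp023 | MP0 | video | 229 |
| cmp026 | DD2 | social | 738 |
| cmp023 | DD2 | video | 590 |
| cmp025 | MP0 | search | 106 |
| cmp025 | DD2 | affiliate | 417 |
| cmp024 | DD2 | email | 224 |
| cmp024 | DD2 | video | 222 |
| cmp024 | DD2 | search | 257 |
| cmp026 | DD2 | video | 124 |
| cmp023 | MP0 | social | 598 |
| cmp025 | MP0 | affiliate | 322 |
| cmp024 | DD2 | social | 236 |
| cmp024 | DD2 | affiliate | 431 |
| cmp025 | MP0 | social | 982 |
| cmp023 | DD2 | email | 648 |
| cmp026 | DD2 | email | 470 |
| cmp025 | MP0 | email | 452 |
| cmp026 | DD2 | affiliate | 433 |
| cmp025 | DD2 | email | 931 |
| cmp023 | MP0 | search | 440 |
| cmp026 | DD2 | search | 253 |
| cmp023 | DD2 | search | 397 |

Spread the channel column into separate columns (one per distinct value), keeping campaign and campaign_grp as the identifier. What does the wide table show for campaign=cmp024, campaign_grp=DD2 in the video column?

Wide layout: rows indexed by campaign and campaign_grp, columns are the 5 distinct channel values (affiliate, search, video, email, social).
Cell (campaign=cmp024, campaign_grp=DD2, channel=video) draws from the long row where campaign=cmp024, campaign_grp=DD2 and channel=video, which has clicks=222.

222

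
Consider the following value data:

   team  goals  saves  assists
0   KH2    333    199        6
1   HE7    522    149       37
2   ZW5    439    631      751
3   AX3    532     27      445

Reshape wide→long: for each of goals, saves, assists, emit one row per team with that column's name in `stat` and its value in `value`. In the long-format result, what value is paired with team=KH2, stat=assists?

Unpivoting turns each (team, wide-column) pair into one long row.
The wide cell at row KH2, column assists holds 6, so the long row (KH2, assists) has value=6.

6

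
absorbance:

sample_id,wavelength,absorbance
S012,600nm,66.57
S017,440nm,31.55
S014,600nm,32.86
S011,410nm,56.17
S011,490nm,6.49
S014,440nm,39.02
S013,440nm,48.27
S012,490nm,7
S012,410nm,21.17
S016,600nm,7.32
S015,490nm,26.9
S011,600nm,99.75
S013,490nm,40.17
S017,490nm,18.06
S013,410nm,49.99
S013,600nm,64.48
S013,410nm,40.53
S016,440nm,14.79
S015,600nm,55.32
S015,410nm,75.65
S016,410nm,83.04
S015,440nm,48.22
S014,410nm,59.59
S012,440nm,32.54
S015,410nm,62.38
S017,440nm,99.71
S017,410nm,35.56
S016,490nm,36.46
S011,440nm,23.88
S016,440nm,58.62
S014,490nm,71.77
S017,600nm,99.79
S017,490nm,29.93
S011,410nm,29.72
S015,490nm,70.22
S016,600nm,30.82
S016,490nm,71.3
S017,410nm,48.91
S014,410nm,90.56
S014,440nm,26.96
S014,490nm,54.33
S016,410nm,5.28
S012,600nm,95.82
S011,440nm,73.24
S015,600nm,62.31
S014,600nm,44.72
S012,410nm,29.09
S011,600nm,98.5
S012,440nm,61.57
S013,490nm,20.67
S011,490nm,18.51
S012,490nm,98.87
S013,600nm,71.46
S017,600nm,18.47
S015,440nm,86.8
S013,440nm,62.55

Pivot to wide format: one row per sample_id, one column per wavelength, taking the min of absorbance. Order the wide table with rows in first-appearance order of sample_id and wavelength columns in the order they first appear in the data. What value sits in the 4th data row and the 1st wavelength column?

98.5

With rows in first-appearance order of sample_id, row 4 is sample_id=S011. wavelength columns in first-appearance order: 600nm, 440nm, 410nm, 490nm; column 1 is 600nm.
Long rows with sample_id=S011, wavelength=600nm: min(99.75, 98.5) = 98.5.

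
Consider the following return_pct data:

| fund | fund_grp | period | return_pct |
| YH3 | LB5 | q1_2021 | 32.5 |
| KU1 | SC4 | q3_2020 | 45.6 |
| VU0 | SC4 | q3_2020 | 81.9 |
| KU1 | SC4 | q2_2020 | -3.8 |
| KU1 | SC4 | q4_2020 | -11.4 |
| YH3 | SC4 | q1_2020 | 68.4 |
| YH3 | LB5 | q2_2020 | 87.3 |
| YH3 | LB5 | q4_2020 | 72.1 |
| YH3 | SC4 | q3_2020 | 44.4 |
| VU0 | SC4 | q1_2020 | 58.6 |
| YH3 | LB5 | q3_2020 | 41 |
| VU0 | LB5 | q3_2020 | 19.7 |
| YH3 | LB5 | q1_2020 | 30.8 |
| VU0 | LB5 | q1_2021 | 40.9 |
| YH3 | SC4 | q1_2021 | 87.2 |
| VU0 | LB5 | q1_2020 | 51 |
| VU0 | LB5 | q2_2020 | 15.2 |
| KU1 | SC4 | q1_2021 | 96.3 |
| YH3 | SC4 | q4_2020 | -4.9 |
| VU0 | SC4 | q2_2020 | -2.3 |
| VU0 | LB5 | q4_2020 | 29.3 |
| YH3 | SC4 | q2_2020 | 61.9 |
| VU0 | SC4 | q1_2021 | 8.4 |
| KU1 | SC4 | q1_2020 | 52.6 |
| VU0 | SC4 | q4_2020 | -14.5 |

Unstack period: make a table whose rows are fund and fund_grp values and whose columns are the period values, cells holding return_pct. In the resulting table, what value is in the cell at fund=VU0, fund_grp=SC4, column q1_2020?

58.6

Wide layout: rows indexed by fund and fund_grp, columns are the 5 distinct period values (q1_2021, q3_2020, q2_2020, q4_2020, q1_2020).
Cell (fund=VU0, fund_grp=SC4, period=q1_2020) draws from the long row where fund=VU0, fund_grp=SC4 and period=q1_2020, which has return_pct=58.6.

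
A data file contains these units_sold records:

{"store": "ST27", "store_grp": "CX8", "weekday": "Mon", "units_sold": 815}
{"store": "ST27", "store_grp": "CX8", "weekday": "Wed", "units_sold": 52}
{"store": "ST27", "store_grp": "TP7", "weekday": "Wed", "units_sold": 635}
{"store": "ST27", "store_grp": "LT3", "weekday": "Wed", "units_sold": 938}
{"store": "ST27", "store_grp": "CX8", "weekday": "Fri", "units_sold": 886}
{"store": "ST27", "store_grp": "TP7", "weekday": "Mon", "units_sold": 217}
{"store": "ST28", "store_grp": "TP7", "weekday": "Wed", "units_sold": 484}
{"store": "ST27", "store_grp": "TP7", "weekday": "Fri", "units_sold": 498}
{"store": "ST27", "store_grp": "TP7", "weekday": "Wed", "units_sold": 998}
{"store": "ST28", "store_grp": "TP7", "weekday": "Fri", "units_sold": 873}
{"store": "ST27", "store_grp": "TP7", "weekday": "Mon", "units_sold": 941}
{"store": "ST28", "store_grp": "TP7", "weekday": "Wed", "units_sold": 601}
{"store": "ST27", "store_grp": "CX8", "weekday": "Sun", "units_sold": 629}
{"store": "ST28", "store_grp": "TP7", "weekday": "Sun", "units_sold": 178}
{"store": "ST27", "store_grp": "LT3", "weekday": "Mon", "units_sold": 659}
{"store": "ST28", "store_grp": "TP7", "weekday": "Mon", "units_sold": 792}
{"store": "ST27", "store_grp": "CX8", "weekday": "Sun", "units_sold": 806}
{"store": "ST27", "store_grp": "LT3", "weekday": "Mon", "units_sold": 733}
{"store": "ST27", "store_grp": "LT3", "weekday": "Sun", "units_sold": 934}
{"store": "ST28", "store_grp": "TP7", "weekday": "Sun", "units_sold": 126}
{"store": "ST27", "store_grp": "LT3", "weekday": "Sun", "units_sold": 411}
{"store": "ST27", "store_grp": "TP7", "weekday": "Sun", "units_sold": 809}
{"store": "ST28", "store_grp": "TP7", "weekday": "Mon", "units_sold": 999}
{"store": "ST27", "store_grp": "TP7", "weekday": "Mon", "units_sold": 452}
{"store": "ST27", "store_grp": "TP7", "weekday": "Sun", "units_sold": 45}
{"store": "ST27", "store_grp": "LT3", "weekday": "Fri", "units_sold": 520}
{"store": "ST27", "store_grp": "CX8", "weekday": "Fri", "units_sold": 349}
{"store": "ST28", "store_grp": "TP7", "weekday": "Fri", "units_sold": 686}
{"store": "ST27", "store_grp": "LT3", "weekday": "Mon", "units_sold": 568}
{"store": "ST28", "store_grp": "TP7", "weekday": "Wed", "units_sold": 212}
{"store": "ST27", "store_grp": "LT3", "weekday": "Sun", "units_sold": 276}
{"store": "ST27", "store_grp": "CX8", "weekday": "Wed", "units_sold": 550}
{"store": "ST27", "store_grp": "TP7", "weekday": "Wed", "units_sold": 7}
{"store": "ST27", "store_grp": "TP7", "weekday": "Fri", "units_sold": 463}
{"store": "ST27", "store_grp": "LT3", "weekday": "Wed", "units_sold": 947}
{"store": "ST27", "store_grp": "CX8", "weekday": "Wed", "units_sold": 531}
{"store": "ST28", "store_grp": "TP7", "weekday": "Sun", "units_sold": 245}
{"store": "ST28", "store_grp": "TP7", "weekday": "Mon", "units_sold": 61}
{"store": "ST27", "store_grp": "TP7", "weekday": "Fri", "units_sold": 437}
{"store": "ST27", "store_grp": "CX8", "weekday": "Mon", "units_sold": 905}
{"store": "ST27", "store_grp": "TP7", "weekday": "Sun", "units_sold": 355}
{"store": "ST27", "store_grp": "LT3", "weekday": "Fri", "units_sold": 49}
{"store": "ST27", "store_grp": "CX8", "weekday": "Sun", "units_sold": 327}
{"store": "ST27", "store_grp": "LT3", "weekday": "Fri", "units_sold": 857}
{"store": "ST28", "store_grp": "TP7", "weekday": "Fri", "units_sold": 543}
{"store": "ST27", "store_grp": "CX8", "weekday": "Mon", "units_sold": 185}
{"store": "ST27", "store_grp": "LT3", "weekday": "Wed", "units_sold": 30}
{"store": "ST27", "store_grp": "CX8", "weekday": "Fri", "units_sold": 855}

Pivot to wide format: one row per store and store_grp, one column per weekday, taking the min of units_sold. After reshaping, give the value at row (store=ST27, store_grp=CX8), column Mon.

Rows with store=ST27, store_grp=CX8 and weekday=Mon: units_sold values are 815, 905, 185.
min(815, 905, 185) = 185.

185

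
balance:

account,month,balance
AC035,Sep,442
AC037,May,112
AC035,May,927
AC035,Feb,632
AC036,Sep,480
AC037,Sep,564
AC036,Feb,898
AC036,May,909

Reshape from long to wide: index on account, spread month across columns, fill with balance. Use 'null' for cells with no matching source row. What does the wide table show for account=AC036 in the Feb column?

898

The long row with account=AC036, month=Feb has balance=898.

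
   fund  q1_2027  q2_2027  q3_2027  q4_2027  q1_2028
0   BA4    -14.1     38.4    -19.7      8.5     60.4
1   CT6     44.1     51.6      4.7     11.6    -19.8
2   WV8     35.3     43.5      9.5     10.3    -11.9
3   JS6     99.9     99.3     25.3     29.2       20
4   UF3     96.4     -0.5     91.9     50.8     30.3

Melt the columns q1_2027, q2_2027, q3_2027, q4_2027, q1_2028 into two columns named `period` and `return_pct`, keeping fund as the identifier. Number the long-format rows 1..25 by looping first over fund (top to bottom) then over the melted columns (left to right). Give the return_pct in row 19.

29.2

25 rows total (5 × 5). Row 19: index ⌊(19-1)/5⌋ = 3 into fund → JS6; (19-1) mod 5 = 3 into the melted columns → q4_2027.
So row 19 is (JS6, q4_2027, 29.2); return_pct = 29.2.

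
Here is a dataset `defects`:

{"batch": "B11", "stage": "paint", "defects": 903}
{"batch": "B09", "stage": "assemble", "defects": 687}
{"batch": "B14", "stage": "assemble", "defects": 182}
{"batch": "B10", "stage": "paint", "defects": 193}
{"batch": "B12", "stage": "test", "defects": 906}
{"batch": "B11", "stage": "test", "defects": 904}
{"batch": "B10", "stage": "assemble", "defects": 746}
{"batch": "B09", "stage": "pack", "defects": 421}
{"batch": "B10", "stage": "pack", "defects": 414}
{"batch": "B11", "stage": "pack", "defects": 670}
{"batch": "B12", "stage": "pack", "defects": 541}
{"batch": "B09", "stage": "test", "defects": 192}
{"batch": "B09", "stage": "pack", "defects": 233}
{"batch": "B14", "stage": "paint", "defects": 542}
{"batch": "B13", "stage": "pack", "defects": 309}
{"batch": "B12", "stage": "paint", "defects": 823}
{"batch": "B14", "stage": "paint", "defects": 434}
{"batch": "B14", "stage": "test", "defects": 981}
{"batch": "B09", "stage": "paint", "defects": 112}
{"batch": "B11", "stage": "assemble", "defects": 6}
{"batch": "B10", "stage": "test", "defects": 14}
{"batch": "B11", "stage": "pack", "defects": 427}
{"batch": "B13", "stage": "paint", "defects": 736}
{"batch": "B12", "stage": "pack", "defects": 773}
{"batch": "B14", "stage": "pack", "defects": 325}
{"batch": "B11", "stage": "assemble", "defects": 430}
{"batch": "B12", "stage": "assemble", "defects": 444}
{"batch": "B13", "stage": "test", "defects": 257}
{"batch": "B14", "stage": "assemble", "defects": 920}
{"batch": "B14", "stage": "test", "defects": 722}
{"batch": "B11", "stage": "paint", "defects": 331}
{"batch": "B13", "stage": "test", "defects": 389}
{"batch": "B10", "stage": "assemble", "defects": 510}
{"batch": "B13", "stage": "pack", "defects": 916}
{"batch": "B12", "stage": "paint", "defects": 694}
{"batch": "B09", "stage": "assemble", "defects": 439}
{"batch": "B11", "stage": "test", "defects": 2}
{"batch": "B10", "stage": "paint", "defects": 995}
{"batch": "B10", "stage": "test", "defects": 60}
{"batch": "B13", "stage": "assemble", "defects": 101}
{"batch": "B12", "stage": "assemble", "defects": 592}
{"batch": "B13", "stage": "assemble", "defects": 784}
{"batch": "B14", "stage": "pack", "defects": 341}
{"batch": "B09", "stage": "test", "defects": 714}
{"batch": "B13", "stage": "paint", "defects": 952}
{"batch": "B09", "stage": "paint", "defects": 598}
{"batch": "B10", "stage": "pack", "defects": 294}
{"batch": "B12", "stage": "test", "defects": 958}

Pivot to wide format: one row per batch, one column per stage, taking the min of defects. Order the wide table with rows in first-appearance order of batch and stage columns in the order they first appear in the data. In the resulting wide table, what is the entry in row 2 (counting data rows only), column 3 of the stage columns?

With rows in first-appearance order of batch, row 2 is batch=B09. stage columns in first-appearance order: paint, assemble, test, pack; column 3 is test.
Long rows with batch=B09, stage=test: min(192, 714) = 192.

192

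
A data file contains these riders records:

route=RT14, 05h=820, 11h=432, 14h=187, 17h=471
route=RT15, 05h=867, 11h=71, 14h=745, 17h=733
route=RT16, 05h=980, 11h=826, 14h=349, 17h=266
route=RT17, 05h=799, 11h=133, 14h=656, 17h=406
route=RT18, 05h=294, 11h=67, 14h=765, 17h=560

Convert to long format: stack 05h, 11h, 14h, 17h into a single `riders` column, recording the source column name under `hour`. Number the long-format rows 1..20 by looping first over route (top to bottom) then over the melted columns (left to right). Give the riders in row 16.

406

20 rows total (5 × 4). Row 16: index ⌊(16-1)/4⌋ = 3 into route → RT17; (16-1) mod 4 = 3 into the melted columns → 17h.
So row 16 is (RT17, 17h, 406); riders = 406.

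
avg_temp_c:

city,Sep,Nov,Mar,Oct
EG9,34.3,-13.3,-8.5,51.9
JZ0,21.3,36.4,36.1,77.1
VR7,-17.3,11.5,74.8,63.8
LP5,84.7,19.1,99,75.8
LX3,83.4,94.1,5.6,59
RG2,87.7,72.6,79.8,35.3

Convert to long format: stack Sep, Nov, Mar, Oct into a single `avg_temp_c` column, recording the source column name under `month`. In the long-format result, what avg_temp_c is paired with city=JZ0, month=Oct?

Unpivoting turns each (city, wide-column) pair into one long row.
The wide cell at row JZ0, column Oct holds 77.1, so the long row (JZ0, Oct) has avg_temp_c=77.1.

77.1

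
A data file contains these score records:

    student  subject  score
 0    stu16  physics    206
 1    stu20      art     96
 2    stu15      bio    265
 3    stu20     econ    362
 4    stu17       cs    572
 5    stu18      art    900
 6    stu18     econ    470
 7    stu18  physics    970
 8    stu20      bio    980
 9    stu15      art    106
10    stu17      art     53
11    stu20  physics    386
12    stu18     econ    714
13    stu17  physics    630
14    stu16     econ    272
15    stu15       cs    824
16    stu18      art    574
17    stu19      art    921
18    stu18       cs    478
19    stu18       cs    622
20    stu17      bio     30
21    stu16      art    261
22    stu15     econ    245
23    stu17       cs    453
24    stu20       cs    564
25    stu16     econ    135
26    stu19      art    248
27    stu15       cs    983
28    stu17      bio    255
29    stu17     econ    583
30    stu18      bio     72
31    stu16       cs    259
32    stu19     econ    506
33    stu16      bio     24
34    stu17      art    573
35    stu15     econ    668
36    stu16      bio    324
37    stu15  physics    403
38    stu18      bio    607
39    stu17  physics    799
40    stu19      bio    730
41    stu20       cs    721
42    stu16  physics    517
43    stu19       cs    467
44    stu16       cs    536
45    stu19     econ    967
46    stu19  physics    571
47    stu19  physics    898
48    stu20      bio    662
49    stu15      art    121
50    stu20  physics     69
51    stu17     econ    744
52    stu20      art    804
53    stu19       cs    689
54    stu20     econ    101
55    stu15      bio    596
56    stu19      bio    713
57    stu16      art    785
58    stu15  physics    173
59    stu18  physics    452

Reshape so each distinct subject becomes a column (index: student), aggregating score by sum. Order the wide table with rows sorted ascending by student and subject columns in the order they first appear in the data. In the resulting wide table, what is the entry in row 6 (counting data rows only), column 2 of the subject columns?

With rows sorted ascending by student, row 6 is student=stu20. subject columns in first-appearance order: physics, art, bio, econ, cs; column 2 is art.
Long rows with student=stu20, subject=art: 96 + 804 = 900.

900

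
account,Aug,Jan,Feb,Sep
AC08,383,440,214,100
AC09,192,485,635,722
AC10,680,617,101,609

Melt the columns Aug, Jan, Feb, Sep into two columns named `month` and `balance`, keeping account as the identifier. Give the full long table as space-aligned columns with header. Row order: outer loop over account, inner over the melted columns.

Each (account, column) pair becomes one row: 3 × 4 = 12 rows.
For example, (AC08, Aug) → balance=383.

account  month  balance
AC08     Aug    383    
AC08     Jan    440    
AC08     Feb    214    
AC08     Sep    100    
AC09     Aug    192    
AC09     Jan    485    
AC09     Feb    635    
AC09     Sep    722    
AC10     Aug    680    
AC10     Jan    617    
AC10     Feb    101    
AC10     Sep    609    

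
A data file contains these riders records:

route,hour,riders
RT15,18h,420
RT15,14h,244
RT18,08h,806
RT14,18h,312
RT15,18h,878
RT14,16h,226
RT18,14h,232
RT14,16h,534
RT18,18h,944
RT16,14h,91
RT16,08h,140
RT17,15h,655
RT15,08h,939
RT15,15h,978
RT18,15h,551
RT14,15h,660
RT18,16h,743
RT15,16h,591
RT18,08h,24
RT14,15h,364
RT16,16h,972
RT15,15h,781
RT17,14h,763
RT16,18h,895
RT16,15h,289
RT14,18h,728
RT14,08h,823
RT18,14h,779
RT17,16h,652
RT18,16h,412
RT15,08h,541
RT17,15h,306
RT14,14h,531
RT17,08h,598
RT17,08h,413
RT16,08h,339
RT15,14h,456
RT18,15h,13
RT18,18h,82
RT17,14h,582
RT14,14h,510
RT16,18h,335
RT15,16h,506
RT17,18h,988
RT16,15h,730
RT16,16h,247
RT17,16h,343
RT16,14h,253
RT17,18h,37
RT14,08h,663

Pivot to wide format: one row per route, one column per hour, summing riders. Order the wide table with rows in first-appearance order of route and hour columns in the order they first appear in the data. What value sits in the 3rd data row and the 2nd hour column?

1041

With rows in first-appearance order of route, row 3 is route=RT14. hour columns in first-appearance order: 18h, 14h, 08h, 16h, 15h; column 2 is 14h.
Long rows with route=RT14, hour=14h: 531 + 510 = 1041.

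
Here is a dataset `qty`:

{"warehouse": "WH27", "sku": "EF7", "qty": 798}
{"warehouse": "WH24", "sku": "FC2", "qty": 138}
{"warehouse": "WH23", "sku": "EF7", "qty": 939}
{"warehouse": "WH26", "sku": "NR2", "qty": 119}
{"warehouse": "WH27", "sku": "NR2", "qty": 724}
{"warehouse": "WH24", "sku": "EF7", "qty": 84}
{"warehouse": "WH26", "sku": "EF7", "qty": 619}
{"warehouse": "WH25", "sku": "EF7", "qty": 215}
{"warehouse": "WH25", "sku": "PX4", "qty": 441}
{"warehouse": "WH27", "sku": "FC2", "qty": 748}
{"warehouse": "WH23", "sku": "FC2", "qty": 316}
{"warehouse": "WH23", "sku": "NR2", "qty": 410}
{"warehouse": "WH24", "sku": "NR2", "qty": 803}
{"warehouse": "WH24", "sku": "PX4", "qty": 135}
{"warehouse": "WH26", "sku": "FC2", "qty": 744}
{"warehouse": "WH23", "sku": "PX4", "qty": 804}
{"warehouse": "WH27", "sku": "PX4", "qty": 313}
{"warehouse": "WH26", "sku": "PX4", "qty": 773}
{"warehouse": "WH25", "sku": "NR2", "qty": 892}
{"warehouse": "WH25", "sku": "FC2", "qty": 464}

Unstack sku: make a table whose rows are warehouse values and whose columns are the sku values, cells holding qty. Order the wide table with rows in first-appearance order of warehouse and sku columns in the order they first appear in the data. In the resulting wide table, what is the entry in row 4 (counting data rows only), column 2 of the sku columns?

744

With rows in first-appearance order of warehouse, row 4 is warehouse=WH26. sku columns in first-appearance order: EF7, FC2, NR2, PX4; column 2 is FC2.
Long rows with warehouse=WH26, sku=FC2: qty = 744.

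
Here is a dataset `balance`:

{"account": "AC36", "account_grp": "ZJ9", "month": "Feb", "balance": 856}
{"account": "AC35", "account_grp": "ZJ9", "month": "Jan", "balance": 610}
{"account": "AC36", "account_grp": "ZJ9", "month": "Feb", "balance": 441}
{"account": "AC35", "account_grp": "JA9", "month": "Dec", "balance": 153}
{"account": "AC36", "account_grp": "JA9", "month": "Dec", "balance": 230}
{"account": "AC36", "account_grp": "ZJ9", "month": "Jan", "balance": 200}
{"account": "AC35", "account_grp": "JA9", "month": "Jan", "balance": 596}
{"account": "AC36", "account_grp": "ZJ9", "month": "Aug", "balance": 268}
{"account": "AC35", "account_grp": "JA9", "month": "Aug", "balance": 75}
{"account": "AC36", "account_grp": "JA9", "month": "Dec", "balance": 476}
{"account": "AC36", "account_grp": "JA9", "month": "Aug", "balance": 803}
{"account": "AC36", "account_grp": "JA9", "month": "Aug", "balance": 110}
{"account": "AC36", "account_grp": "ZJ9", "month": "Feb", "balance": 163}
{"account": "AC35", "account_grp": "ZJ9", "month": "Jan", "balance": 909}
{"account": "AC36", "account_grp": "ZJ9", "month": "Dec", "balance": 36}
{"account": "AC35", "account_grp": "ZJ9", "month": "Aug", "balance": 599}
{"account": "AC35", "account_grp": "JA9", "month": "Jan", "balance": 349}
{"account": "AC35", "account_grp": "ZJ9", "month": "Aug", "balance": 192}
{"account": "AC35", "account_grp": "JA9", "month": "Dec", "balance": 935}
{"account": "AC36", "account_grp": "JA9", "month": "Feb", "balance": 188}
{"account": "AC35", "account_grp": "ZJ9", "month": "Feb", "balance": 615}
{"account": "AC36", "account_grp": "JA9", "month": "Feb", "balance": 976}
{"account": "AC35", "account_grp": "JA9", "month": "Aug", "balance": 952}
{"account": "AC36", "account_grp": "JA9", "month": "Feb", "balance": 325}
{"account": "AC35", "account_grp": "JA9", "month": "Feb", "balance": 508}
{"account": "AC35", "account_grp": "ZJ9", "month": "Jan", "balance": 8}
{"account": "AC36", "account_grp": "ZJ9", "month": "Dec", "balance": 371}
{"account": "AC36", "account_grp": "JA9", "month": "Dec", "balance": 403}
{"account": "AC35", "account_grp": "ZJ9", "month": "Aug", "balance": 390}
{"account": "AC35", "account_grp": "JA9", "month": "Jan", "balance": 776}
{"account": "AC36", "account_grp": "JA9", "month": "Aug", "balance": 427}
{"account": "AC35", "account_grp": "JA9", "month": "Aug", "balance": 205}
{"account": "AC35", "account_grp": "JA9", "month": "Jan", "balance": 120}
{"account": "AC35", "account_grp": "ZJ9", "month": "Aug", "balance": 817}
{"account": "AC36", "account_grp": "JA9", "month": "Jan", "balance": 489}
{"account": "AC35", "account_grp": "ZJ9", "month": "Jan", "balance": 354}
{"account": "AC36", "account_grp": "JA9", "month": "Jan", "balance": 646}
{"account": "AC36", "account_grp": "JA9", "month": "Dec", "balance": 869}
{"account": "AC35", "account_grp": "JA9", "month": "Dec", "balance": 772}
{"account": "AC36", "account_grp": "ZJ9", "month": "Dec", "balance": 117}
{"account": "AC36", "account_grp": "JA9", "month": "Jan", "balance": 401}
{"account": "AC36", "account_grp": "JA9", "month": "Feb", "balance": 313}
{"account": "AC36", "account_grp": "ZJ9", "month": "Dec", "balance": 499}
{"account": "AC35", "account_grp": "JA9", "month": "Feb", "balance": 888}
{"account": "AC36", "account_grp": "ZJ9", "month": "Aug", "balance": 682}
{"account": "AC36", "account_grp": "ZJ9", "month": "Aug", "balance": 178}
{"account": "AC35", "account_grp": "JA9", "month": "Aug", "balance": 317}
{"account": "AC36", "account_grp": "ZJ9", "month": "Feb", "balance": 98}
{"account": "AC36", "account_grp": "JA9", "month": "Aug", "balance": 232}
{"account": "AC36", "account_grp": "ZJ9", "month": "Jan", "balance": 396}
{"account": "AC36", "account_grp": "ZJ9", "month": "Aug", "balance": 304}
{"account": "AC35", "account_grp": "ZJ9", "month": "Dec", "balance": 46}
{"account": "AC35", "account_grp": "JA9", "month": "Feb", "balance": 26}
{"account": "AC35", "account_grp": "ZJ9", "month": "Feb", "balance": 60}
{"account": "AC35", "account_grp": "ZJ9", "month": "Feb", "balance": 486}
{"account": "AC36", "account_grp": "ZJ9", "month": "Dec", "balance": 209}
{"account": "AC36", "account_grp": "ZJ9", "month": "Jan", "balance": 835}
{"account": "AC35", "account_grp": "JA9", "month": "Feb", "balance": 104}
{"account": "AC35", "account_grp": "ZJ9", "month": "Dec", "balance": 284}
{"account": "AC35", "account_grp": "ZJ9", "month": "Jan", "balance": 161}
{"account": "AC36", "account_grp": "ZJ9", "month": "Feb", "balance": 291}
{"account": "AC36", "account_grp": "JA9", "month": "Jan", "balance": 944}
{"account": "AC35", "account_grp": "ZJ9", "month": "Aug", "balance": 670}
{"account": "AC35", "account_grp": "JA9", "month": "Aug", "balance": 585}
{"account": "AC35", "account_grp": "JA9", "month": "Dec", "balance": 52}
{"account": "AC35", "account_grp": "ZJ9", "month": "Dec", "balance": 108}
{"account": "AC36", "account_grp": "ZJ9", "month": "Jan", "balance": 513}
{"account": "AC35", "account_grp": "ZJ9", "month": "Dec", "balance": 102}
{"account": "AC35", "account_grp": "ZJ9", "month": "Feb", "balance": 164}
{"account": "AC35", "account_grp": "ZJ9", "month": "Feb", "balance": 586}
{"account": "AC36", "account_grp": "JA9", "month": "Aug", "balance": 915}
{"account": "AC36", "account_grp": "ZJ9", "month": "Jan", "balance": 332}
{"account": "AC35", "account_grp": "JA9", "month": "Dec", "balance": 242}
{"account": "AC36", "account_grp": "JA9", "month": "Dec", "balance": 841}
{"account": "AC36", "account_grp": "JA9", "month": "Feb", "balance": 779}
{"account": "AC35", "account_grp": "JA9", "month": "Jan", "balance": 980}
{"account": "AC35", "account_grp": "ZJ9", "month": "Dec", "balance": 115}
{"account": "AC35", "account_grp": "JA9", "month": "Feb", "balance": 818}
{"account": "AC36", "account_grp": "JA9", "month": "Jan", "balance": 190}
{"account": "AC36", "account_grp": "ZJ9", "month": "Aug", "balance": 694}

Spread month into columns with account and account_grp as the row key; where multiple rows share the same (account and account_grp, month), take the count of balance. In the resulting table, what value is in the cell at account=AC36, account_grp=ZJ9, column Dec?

Rows with account=AC36, account_grp=ZJ9 and month=Dec: balance values are 36, 371, 117, 499, 209.
5 rows match — count = 5.

5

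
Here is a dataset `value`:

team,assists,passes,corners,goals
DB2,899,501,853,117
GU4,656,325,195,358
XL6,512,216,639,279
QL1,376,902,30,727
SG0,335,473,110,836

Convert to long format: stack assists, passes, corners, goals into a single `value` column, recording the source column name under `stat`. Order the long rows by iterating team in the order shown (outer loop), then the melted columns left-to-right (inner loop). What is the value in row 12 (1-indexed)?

279

20 rows total (5 × 4). Row 12: index ⌊(12-1)/4⌋ = 2 into team → XL6; (12-1) mod 4 = 3 into the melted columns → goals.
So row 12 is (XL6, goals, 279); value = 279.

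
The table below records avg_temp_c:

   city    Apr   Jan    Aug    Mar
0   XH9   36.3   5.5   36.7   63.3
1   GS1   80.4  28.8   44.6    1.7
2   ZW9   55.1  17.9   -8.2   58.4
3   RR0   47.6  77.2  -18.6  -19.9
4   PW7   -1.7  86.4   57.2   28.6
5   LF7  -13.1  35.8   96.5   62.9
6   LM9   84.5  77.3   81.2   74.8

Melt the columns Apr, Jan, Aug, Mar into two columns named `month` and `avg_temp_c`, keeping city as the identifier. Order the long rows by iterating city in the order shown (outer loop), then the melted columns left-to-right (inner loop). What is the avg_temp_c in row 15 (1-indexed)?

28 rows total (7 × 4). Row 15: index ⌊(15-1)/4⌋ = 3 into city → RR0; (15-1) mod 4 = 2 into the melted columns → Aug.
So row 15 is (RR0, Aug, -18.6); avg_temp_c = -18.6.

-18.6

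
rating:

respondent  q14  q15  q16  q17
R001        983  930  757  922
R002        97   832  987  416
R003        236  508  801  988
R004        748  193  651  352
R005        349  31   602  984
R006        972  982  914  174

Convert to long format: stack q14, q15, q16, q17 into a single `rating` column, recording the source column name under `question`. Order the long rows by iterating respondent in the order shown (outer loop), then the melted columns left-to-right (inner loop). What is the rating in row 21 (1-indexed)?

24 rows total (6 × 4). Row 21: index ⌊(21-1)/4⌋ = 5 into respondent → R006; (21-1) mod 4 = 0 into the melted columns → q14.
So row 21 is (R006, q14, 972); rating = 972.

972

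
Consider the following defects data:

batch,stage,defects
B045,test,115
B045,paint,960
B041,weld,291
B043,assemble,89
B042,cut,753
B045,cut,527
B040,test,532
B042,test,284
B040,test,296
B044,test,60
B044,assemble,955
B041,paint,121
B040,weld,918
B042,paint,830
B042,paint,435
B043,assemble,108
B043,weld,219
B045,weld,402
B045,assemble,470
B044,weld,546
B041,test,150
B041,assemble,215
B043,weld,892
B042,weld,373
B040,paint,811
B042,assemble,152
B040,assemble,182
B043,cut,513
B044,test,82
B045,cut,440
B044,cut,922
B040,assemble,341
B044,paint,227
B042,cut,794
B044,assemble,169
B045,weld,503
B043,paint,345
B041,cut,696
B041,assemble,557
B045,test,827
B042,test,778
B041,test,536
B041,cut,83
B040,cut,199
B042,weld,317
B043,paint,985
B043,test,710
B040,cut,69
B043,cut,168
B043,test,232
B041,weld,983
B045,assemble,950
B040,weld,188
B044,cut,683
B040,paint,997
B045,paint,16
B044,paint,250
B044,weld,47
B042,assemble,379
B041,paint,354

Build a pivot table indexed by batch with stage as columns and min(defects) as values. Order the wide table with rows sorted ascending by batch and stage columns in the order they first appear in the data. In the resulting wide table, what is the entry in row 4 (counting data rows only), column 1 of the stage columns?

232

With rows sorted ascending by batch, row 4 is batch=B043. stage columns in first-appearance order: test, paint, weld, assemble, cut; column 1 is test.
Long rows with batch=B043, stage=test: min(710, 232) = 232.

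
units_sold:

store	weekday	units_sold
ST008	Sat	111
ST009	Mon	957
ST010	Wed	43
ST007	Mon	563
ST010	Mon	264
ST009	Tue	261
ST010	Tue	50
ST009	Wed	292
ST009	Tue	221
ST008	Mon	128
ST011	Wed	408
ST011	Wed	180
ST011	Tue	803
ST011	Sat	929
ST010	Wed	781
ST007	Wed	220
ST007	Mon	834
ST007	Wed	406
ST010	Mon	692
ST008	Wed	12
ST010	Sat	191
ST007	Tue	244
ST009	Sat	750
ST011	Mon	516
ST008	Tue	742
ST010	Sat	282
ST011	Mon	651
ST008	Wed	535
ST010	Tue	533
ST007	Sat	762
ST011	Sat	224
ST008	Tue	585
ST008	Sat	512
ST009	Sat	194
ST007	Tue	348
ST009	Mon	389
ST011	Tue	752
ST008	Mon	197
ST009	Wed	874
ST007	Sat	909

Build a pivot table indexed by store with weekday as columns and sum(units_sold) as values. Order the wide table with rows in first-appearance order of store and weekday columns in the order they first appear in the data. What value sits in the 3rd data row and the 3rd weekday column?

824

With rows in first-appearance order of store, row 3 is store=ST010. weekday columns in first-appearance order: Sat, Mon, Wed, Tue; column 3 is Wed.
Long rows with store=ST010, weekday=Wed: 43 + 781 = 824.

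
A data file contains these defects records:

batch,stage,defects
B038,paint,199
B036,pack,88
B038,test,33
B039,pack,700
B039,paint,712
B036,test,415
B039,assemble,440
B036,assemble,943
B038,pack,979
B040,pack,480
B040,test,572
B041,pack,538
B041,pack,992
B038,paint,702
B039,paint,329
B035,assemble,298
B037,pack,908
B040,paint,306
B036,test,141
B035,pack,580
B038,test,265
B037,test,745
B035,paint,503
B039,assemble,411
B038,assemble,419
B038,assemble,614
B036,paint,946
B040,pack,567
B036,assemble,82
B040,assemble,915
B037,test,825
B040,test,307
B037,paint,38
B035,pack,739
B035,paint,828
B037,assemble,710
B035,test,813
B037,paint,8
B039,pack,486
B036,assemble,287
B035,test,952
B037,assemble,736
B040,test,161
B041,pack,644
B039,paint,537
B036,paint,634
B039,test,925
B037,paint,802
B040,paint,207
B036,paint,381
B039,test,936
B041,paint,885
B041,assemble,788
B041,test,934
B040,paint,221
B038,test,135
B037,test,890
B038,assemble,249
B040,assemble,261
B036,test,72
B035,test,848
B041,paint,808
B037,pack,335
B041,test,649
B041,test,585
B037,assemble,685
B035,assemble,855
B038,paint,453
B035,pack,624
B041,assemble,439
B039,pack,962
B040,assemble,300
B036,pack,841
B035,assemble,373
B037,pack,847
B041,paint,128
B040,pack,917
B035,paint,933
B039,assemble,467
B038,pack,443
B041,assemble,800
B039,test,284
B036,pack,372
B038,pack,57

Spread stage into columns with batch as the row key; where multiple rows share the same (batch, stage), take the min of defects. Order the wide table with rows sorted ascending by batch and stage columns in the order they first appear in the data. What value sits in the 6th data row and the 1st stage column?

With rows sorted ascending by batch, row 6 is batch=B040. stage columns in first-appearance order: paint, pack, test, assemble; column 1 is paint.
Long rows with batch=B040, stage=paint: min(306, 207, 221) = 207.

207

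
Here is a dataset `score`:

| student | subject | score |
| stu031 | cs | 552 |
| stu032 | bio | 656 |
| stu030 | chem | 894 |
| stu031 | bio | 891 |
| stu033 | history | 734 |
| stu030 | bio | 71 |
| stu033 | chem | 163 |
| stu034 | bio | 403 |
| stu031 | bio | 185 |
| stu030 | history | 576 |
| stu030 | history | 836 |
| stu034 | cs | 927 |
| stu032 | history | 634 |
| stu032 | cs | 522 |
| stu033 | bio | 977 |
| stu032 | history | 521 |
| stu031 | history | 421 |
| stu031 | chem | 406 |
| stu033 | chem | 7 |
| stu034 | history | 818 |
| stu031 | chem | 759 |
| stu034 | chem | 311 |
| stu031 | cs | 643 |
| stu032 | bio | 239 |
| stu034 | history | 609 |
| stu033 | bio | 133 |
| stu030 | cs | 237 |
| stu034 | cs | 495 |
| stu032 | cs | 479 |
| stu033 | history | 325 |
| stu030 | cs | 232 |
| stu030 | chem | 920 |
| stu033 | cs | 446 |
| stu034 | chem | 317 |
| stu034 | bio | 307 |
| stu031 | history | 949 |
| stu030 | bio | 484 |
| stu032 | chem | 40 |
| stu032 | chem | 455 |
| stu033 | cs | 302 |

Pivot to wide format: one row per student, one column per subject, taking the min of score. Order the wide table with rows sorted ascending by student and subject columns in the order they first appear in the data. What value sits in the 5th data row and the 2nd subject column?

With rows sorted ascending by student, row 5 is student=stu034. subject columns in first-appearance order: cs, bio, chem, history; column 2 is bio.
Long rows with student=stu034, subject=bio: min(403, 307) = 307.

307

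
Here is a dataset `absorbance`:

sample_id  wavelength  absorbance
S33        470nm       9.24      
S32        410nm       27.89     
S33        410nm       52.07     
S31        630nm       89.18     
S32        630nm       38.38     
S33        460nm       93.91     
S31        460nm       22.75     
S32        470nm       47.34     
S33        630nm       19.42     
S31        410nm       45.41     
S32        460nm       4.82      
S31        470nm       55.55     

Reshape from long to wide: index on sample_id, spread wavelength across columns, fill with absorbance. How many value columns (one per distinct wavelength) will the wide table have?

4

4 distinct wavelength values: 410nm, 460nm, 470nm, 630nm.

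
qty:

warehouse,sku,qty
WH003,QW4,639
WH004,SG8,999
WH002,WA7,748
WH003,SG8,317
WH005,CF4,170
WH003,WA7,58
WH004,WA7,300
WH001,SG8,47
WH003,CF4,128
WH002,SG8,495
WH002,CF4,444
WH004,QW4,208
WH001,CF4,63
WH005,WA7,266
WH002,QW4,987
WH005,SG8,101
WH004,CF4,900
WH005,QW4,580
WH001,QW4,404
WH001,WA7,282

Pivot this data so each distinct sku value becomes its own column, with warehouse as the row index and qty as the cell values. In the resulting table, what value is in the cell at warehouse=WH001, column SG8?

Wide layout: rows indexed by warehouse, columns are the 4 distinct sku values (QW4, SG8, WA7, CF4).
Cell (warehouse=WH001, sku=SG8) draws from the long row where warehouse=WH001 and sku=SG8, which has qty=47.

47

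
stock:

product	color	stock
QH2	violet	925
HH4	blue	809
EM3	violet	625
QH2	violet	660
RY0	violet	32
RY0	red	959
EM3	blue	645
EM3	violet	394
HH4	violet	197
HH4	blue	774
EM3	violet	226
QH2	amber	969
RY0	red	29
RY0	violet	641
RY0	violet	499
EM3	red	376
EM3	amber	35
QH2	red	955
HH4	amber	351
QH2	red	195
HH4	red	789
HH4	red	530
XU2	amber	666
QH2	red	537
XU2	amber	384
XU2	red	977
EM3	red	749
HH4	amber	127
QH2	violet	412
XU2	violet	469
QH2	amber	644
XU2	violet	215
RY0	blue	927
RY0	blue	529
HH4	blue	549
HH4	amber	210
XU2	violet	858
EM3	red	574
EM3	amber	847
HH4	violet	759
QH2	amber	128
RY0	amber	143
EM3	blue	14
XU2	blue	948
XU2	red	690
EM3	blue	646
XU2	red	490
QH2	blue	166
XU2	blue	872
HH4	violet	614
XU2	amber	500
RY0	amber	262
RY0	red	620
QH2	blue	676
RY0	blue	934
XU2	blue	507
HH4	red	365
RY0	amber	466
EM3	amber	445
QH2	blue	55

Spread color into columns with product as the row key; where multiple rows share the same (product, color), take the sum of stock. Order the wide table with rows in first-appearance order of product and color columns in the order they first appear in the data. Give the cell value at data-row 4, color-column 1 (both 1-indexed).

1172

With rows in first-appearance order of product, row 4 is product=RY0. color columns in first-appearance order: violet, blue, red, amber; column 1 is violet.
Long rows with product=RY0, color=violet: 32 + 641 + 499 = 1172.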